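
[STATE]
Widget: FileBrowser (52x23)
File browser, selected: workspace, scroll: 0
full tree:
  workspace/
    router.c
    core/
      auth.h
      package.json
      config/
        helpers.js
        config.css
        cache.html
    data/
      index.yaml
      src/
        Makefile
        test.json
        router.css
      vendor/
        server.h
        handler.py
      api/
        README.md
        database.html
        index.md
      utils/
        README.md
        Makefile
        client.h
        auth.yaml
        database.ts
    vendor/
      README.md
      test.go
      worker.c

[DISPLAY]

> [-] workspace/                                    
    router.c                                        
    [+] core/                                       
    [+] data/                                       
    [+] vendor/                                     
                                                    
                                                    
                                                    
                                                    
                                                    
                                                    
                                                    
                                                    
                                                    
                                                    
                                                    
                                                    
                                                    
                                                    
                                                    
                                                    
                                                    
                                                    


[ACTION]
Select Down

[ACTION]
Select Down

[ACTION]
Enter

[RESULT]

  [-] workspace/                                    
    router.c                                        
  > [-] core/                                       
      auth.h                                        
      package.json                                  
      [+] config/                                   
    [+] data/                                       
    [+] vendor/                                     
                                                    
                                                    
                                                    
                                                    
                                                    
                                                    
                                                    
                                                    
                                                    
                                                    
                                                    
                                                    
                                                    
                                                    
                                                    


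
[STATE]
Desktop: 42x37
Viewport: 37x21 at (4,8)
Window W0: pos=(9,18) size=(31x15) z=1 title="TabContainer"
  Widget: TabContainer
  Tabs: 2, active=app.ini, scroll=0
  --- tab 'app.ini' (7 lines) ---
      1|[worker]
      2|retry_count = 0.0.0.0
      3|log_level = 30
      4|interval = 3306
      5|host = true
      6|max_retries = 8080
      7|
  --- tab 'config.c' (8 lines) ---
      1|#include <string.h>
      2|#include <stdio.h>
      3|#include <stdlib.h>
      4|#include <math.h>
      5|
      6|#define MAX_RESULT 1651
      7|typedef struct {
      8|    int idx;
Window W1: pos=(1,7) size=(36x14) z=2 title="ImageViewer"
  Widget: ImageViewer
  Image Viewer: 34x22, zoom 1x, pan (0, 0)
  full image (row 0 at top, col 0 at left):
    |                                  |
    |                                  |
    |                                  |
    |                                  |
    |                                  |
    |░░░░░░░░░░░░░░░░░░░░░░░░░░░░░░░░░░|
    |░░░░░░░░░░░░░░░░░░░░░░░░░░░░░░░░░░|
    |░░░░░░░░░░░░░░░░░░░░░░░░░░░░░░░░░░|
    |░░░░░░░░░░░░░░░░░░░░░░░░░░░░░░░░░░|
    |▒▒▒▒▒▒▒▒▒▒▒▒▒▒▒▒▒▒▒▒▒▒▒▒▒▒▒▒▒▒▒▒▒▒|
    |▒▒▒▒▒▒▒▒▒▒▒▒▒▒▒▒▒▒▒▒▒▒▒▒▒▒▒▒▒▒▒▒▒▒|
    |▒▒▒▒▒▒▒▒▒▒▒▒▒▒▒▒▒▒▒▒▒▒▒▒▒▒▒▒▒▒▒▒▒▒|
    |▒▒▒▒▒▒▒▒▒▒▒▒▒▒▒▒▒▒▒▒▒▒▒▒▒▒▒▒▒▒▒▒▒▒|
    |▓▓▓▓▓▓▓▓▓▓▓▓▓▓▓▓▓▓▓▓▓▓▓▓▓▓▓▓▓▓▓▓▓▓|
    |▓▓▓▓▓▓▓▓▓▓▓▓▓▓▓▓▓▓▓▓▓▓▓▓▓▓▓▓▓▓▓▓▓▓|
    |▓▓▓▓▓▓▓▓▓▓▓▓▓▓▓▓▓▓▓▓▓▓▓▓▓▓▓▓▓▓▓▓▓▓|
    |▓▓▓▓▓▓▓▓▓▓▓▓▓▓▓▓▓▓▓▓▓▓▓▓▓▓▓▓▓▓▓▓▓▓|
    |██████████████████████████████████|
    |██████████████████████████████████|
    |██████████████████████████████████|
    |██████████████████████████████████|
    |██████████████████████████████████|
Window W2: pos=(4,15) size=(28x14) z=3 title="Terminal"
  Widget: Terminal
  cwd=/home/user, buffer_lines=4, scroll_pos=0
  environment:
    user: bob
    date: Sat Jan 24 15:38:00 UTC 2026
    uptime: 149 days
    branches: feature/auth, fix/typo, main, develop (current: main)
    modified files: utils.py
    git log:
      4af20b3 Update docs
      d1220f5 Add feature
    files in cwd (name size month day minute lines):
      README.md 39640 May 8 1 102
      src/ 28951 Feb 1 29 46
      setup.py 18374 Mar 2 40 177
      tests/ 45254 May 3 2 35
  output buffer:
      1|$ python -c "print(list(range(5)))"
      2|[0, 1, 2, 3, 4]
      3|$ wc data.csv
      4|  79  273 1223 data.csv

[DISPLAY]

mageViewer                      ┃    
────────────────────────────────┨    
                                ┃    
                                ┃    
                                ┃    
                                ┃    
                                ┃    
┏━━━━━━━━━━━━━━━━━━━━━━━━━━┓░░░░┃    
┃ Terminal                 ┃░░░░┃    
┠──────────────────────────┨░░░░┃    
┃$ python -c "print(list(ra┃░░░░┃━━┓ 
┃[0, 1, 2, 3, 4]           ┃▒▒▒▒┃  ┃ 
┃$ wc data.csv             ┃━━━━┛──┨ 
┃  79  273 1223 data.csv   ┃       ┃ 
┃$ █                       ┃───────┃ 
┃                          ┃       ┃ 
┃                          ┃       ┃ 
┃                          ┃       ┃ 
┃                          ┃       ┃ 
┃                          ┃       ┃ 
┗━━━━━━━━━━━━━━━━━━━━━━━━━━┛       ┃ 


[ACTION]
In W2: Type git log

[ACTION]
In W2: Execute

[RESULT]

mageViewer                      ┃    
────────────────────────────────┨    
                                ┃    
                                ┃    
                                ┃    
                                ┃    
                                ┃    
┏━━━━━━━━━━━━━━━━━━━━━━━━━━┓░░░░┃    
┃ Terminal                 ┃░░░░┃    
┠──────────────────────────┨░░░░┃    
┃$ python -c "print(list(ra┃░░░░┃━━┓ 
┃[0, 1, 2, 3, 4]           ┃▒▒▒▒┃  ┃ 
┃$ wc data.csv             ┃━━━━┛──┨ 
┃  79  273 1223 data.csv   ┃       ┃ 
┃$ git log                 ┃───────┃ 
┃4af20b3 Update docs       ┃       ┃ 
┃d1220f5 Add feature       ┃       ┃ 
┃$ █                       ┃       ┃ 
┃                          ┃       ┃ 
┃                          ┃       ┃ 
┗━━━━━━━━━━━━━━━━━━━━━━━━━━┛       ┃ 


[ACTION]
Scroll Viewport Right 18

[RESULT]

ageViewer                      ┃     
───────────────────────────────┨     
                               ┃     
                               ┃     
                               ┃     
                               ┃     
                               ┃     
━━━━━━━━━━━━━━━━━━━━━━━━━━┓░░░░┃     
 Terminal                 ┃░░░░┃     
──────────────────────────┨░░░░┃     
$ python -c "print(list(ra┃░░░░┃━━┓  
[0, 1, 2, 3, 4]           ┃▒▒▒▒┃  ┃  
$ wc data.csv             ┃━━━━┛──┨  
  79  273 1223 data.csv   ┃       ┃  
$ git log                 ┃───────┃  
4af20b3 Update docs       ┃       ┃  
d1220f5 Add feature       ┃       ┃  
$ █                       ┃       ┃  
                          ┃       ┃  
                          ┃       ┃  
━━━━━━━━━━━━━━━━━━━━━━━━━━┛       ┃  


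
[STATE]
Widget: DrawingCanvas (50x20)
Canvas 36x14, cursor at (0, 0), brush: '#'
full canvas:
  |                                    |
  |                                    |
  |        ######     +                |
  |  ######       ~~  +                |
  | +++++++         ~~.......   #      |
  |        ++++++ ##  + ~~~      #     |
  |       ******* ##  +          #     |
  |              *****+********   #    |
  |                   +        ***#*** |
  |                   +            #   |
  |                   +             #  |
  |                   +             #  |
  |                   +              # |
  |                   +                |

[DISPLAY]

+                                                 
                                                  
        ######     +                              
  ######       ~~  +                              
 +++++++         ~~.......   #                    
        ++++++ ##  + ~~~      #                   
       ******* ##  +          #                   
              *****+********   #                  
                   +        ***#***               
                   +            #                 
                   +             #                
                   +             #                
                   +              #               
                   +                              
                                                  
                                                  
                                                  
                                                  
                                                  
                                                  


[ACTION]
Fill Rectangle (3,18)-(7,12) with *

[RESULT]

+                                                 
                                                  
        ######     +                              
  ######    *******+                              
 +++++++    *******.......   #                    
        ++++*******+ ~~~      #                   
       ************+          #                   
            *******+********   #                  
                   +        ***#***               
                   +            #                 
                   +             #                
                   +             #                
                   +              #               
                   +                              
                                                  
                                                  
                                                  
                                                  
                                                  
                                                  


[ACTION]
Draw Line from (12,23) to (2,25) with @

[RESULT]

+                                                 
                                                  
        ######     +     @                        
  ######    *******+     @                        
 +++++++    *******......@   #                    
        ++++*******+ ~~~@     #                   
       ************+    @     #                   
            *******+****@***   #                  
                   +    @   ***#***               
                   +    @       #                 
                   +   @         #                
                   +   @         #                
                   +   @          #               
                   +                              
                                                  
                                                  
                                                  
                                                  
                                                  
                                                  


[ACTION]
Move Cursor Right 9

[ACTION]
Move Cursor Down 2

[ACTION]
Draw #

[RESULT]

                                                  
                                                  
        ######     +     @                        
  ######    *******+     @                        
 +++++++    *******......@   #                    
        ++++*******+ ~~~@     #                   
       ************+    @     #                   
            *******+****@***   #                  
                   +    @   ***#***               
                   +    @       #                 
                   +   @         #                
                   +   @         #                
                   +   @          #               
                   +                              
                                                  
                                                  
                                                  
                                                  
                                                  
                                                  


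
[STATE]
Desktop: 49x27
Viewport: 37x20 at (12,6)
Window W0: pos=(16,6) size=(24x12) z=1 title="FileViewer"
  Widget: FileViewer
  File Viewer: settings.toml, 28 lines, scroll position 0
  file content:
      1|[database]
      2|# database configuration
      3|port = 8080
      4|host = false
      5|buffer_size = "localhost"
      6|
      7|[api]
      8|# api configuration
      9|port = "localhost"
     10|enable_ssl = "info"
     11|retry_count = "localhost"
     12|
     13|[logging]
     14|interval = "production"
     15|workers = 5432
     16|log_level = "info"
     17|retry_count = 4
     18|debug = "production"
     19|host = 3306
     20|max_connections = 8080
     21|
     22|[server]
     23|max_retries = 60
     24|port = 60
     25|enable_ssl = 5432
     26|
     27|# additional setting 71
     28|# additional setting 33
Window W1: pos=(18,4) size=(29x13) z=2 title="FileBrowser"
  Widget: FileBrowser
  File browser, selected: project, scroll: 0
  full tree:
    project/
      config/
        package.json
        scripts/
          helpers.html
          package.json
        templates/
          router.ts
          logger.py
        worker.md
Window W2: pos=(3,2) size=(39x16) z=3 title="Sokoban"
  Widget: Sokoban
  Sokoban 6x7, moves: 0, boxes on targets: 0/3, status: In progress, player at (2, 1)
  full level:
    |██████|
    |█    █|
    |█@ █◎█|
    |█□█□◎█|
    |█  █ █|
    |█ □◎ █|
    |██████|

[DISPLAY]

                             ┃────┨  
                             ┃    ┃  
                             ┃    ┃  
                             ┃    ┃  
                             ┃    ┃  
                             ┃    ┃  
  0/3                        ┃    ┃  
                             ┃    ┃  
                             ┃    ┃  
                             ┃    ┃  
                             ┃━━━━┛  
━━━━━━━━━━━━━━━━━━━━━━━━━━━━━┛       
                                     
                                     
                                     
                                     
                                     
                                     
                                     
                                     


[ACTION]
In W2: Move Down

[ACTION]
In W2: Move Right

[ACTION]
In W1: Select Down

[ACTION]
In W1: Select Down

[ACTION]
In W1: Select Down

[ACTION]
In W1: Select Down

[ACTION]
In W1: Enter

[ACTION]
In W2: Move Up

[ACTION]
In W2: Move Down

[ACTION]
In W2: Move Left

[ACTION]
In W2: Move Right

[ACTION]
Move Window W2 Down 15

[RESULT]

    ┏━┠───────────────────────────┨  
    ┃ ┃  [-] project/             ┃  
    ┠─┃  > [-] config/            ┃  
    ┃[┃      package.json         ┃  
    ┃#┃      [+] scripts/         ┃  
━━━━━━━━━━━━━━━━━━━━━━━━━━━━━┓    ┃  
                             ┃    ┃  
─────────────────────────────┨    ┃  
                             ┃    ┃  
                             ┃    ┃  
                             ┃━━━━┛  
                             ┃       
                             ┃       
                             ┃       
                             ┃       
  0/3                        ┃       
                             ┃       
                             ┃       
                             ┃       
                             ┃       


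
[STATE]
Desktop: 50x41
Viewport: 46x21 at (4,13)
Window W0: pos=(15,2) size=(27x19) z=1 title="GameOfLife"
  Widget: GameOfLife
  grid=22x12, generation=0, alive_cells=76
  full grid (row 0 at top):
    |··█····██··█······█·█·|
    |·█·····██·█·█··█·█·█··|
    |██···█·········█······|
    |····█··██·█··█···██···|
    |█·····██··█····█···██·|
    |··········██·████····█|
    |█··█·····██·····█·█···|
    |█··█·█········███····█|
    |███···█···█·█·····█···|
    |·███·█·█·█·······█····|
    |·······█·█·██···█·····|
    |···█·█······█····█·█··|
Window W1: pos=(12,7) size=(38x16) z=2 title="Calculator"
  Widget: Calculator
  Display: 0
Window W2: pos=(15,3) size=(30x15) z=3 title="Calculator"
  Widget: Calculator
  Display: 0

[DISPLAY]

        ┃├─┃├───┼───┼───┼───┤           ┃    ┃
        ┃│ ┃│ 0 │ . │ = │ + │           ┃    ┃
        ┃├─┃├───┼───┼───┼───┤           ┃    ┃
        ┃│ ┃│ C │ MC│ MR│ M+│           ┃    ┃
        ┃├─┗━━━━━━━━━━━━━━━━━━━━━━━━━━━━┛    ┃
        ┃│ 0 │ . │ = │ + │                   ┃
        ┃├───┼───┼───┼───┤                   ┃
        ┃│ C │ MC│ MR│ M+│                   ┃
        ┃└───┴───┴───┴───┘                   ┃
        ┗━━━━━━━━━━━━━━━━━━━━━━━━━━━━━━━━━━━━┛
                                              
                                              
                                              
                                              
                                              
                                              
                                              
                                              
                                              
                                              
                                              


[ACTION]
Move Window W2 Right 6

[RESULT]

        ┃├───┼──┃├───┼───┼───┼───┤           ┃
        ┃│ 4 │ 5┃│ 0 │ . │ = │ + │           ┃
        ┃├───┼──┃├───┼───┼───┼───┤           ┃
        ┃│ 1 │ 2┃│ C │ MC│ MR│ M+│           ┃
        ┃├───┼──┗━━━━━━━━━━━━━━━━━━━━━━━━━━━━┛
        ┃│ 0 │ . │ = │ + │                   ┃
        ┃├───┼───┼───┼───┤                   ┃
        ┃│ C │ MC│ MR│ M+│                   ┃
        ┃└───┴───┴───┴───┘                   ┃
        ┗━━━━━━━━━━━━━━━━━━━━━━━━━━━━━━━━━━━━┛
                                              
                                              
                                              
                                              
                                              
                                              
                                              
                                              
                                              
                                              
                                              


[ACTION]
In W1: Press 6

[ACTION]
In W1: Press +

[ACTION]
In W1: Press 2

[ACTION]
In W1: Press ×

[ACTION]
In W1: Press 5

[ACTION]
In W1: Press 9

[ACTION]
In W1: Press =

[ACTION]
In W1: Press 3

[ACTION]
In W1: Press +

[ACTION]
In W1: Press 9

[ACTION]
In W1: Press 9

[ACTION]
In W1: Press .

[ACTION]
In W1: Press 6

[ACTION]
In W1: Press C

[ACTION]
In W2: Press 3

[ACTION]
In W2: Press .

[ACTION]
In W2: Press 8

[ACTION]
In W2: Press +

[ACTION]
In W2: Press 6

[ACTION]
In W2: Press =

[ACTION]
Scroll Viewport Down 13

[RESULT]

        ┃│ C │ MC│ MR│ M+│                   ┃
        ┃└───┴───┴───┴───┘                   ┃
        ┗━━━━━━━━━━━━━━━━━━━━━━━━━━━━━━━━━━━━┛
                                              
                                              
                                              
                                              
                                              
                                              
                                              
                                              
                                              
                                              
                                              
                                              
                                              
                                              
                                              
                                              
                                              
                                              


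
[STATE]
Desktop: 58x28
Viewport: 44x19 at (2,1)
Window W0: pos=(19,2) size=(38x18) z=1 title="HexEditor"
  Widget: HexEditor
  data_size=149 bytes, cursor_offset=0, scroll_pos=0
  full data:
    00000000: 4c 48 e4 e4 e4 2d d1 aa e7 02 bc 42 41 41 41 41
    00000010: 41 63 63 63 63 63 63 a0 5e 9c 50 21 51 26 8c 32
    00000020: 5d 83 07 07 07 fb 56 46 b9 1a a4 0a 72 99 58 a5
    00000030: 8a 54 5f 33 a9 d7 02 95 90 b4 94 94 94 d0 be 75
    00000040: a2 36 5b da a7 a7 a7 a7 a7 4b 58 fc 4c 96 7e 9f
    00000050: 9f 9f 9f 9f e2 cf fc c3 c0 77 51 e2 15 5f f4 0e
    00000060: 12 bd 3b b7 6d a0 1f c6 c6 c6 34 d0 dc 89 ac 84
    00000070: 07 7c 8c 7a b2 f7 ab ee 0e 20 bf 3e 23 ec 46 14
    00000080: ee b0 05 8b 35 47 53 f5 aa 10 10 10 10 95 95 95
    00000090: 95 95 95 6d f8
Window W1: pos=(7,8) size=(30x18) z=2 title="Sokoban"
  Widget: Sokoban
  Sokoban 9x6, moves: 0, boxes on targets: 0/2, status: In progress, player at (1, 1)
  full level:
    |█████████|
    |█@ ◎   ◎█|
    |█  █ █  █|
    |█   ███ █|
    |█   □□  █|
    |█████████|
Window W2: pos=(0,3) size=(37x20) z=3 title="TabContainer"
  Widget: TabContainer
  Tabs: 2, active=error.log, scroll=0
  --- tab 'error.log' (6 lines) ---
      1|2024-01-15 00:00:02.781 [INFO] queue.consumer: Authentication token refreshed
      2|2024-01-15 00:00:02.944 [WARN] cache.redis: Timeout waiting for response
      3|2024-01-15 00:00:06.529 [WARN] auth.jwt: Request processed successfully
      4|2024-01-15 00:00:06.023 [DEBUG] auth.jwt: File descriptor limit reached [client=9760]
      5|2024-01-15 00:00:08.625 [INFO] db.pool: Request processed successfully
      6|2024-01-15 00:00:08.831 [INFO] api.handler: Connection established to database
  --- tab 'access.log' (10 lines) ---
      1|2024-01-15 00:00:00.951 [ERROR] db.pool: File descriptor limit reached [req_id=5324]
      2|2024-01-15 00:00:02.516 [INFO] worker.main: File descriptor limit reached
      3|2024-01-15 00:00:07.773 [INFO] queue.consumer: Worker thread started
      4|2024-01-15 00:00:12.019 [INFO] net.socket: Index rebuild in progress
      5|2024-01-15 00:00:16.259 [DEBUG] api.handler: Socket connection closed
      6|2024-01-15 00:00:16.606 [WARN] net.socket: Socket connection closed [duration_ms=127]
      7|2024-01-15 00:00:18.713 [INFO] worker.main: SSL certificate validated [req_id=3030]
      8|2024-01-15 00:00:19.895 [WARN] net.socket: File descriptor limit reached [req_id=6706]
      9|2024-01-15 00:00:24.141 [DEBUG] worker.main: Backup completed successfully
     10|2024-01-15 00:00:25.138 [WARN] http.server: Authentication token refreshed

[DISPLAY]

                                            
                 ┏━━━━━━━━━━━━━━━━━━━━━━━━━━
━━━━━━━━━━━━━━━━━━━━━━━━━━━━━━━━━━┓         
TabContainer                      ┃─────────
──────────────────────────────────┨4 e4 e4 2
error.log]│ access.log            ┃3 63 63 6
──────────────────────────────────┃7 07 07 f
024-01-15 00:00:02.781 [INFO] queu┃f 33 a9 d
024-01-15 00:00:02.944 [WARN] cach┃b da a7 a
024-01-15 00:00:06.529 [WARN] auth┃f 9f e2 c
024-01-15 00:00:06.023 [DEBUG] aut┃b b7 6d a
024-01-15 00:00:08.625 [INFO] db.p┃c 7a b2 f
024-01-15 00:00:08.831 [INFO] api.┃5 8b 35 4
                                  ┃5 6d f8  
                                  ┃         
                                  ┃         
                                  ┃         
                                  ┃         
                                  ┃━━━━━━━━━


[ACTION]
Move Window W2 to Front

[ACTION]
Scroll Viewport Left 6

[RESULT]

                                            
                   ┏━━━━━━━━━━━━━━━━━━━━━━━━
┏━━━━━━━━━━━━━━━━━━━━━━━━━━━━━━━━━━━┓       
┃ TabContainer                      ┃───────
┠───────────────────────────────────┨4 e4 e4
┃[error.log]│ access.log            ┃3 63 63
┃───────────────────────────────────┃7 07 07
┃2024-01-15 00:00:02.781 [INFO] queu┃f 33 a9
┃2024-01-15 00:00:02.944 [WARN] cach┃b da a7
┃2024-01-15 00:00:06.529 [WARN] auth┃f 9f e2
┃2024-01-15 00:00:06.023 [DEBUG] aut┃b b7 6d
┃2024-01-15 00:00:08.625 [INFO] db.p┃c 7a b2
┃2024-01-15 00:00:08.831 [INFO] api.┃5 8b 35
┃                                   ┃5 6d f8
┃                                   ┃       
┃                                   ┃       
┃                                   ┃       
┃                                   ┃       
┃                                   ┃━━━━━━━


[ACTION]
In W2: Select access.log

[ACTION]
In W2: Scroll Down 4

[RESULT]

                                            
                   ┏━━━━━━━━━━━━━━━━━━━━━━━━
┏━━━━━━━━━━━━━━━━━━━━━━━━━━━━━━━━━━━┓       
┃ TabContainer                      ┃───────
┠───────────────────────────────────┨4 e4 e4
┃ error.log │[access.log]           ┃3 63 63
┃───────────────────────────────────┃7 07 07
┃2024-01-15 00:00:16.259 [DEBUG] api┃f 33 a9
┃2024-01-15 00:00:16.606 [WARN] net.┃b da a7
┃2024-01-15 00:00:18.713 [INFO] work┃f 9f e2
┃2024-01-15 00:00:19.895 [WARN] net.┃b b7 6d
┃2024-01-15 00:00:24.141 [DEBUG] wor┃c 7a b2
┃2024-01-15 00:00:25.138 [WARN] http┃5 8b 35
┃                                   ┃5 6d f8
┃                                   ┃       
┃                                   ┃       
┃                                   ┃       
┃                                   ┃       
┃                                   ┃━━━━━━━


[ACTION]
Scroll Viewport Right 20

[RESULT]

                                            
     ┏━━━━━━━━━━━━━━━━━━━━━━━━━━━━━━━━━━━━┓ 
━━━━━━━━━━━━━━━━━━━━━━┓                   ┃ 
                      ┃───────────────────┨ 
──────────────────────┨4 e4 e4 2d d1 aa  e┃ 
access.log]           ┃3 63 63 63 63 a0  5┃ 
──────────────────────┃7 07 07 fb 56 46  b┃ 
:00:16.259 [DEBUG] api┃f 33 a9 d7 02 95  9┃ 
:00:16.606 [WARN] net.┃b da a7 a7 a7 a7  a┃ 
:00:18.713 [INFO] work┃f 9f e2 cf fc c3  c┃ 
:00:19.895 [WARN] net.┃b b7 6d a0 1f c6  c┃ 
:00:24.141 [DEBUG] wor┃c 7a b2 f7 ab ee  0┃ 
:00:25.138 [WARN] http┃5 8b 35 47 53 f5  a┃ 
                      ┃5 6d f8            ┃ 
                      ┃                   ┃ 
                      ┃                   ┃ 
                      ┃                   ┃ 
                      ┃                   ┃ 
                      ┃━━━━━━━━━━━━━━━━━━━┛ 


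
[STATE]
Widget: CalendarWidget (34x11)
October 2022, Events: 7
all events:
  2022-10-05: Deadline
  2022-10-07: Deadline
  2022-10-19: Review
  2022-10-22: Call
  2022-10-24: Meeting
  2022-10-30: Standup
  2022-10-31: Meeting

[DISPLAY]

           October 2022           
Mo Tu We Th Fr Sa Su              
                1  2              
 3  4  5*  6  7*  8  9            
10 11 12 13 14 15 16              
17 18 19* 20 21 22* 23            
24* 25 26 27 28 29 30*            
31*                               
                                  
                                  
                                  


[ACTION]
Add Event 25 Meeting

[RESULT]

           October 2022           
Mo Tu We Th Fr Sa Su              
                1  2              
 3  4  5*  6  7*  8  9            
10 11 12 13 14 15 16              
17 18 19* 20 21 22* 23            
24* 25* 26 27 28 29 30*           
31*                               
                                  
                                  
                                  


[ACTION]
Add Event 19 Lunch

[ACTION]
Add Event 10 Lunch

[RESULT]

           October 2022           
Mo Tu We Th Fr Sa Su              
                1  2              
 3  4  5*  6  7*  8  9            
10* 11 12 13 14 15 16             
17 18 19* 20 21 22* 23            
24* 25* 26 27 28 29 30*           
31*                               
                                  
                                  
                                  


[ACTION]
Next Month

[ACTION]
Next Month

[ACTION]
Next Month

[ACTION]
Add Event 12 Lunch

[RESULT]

           January 2023           
Mo Tu We Th Fr Sa Su              
                   1              
 2  3  4  5  6  7  8              
 9 10 11 12* 13 14 15             
16 17 18 19 20 21 22              
23 24 25 26 27 28 29              
30 31                             
                                  
                                  
                                  


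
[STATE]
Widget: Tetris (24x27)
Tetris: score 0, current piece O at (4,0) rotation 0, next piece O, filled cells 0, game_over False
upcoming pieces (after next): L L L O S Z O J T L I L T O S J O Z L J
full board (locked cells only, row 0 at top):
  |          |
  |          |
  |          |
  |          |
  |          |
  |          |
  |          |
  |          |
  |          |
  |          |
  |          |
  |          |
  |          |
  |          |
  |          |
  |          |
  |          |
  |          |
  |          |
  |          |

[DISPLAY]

    ▓▓    │Next:        
    ▓▓    │▓▓           
          │▓▓           
          │             
          │             
          │             
          │Score:       
          │0            
          │             
          │             
          │             
          │             
          │             
          │             
          │             
          │             
          │             
          │             
          │             
          │             
          │             
          │             
          │             
          │             
          │             
          │             
          │             


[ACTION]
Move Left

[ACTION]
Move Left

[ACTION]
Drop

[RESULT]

          │Next:        
  ▓▓      │▓▓           
  ▓▓      │▓▓           
          │             
          │             
          │             
          │Score:       
          │0            
          │             
          │             
          │             
          │             
          │             
          │             
          │             
          │             
          │             
          │             
          │             
          │             
          │             
          │             
          │             
          │             
          │             
          │             
          │             


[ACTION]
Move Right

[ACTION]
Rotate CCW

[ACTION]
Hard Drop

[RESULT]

    ▓▓    │Next:        
    ▓▓    │  ▒          
          │▒▒▒          
          │             
          │             
          │             
          │Score:       
          │0            
          │             
          │             
          │             
          │             
          │             
          │             
          │             
          │             
          │             
          │             
   ▓▓     │             
   ▓▓     │             
          │             
          │             
          │             
          │             
          │             
          │             
          │             


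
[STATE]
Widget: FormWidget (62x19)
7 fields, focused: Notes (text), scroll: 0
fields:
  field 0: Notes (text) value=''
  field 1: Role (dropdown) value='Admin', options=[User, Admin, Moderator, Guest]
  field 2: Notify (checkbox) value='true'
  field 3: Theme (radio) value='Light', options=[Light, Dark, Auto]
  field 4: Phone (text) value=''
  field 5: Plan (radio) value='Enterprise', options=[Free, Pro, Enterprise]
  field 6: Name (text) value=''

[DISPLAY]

> Notes:      [                                              ]
  Role:       [Admin                                        ▼]
  Notify:     [x]                                             
  Theme:      (●) Light  ( ) Dark  ( ) Auto                   
  Phone:      [                                              ]
  Plan:       ( ) Free  ( ) Pro  (●) Enterprise               
  Name:       [                                              ]
                                                              
                                                              
                                                              
                                                              
                                                              
                                                              
                                                              
                                                              
                                                              
                                                              
                                                              
                                                              


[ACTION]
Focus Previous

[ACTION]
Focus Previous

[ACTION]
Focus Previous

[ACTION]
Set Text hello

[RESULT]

  Notes:      [                                              ]
  Role:       [Admin                                        ▼]
  Notify:     [x]                                             
  Theme:      (●) Light  ( ) Dark  ( ) Auto                   
> Phone:      [hello                                         ]
  Plan:       ( ) Free  ( ) Pro  (●) Enterprise               
  Name:       [                                              ]
                                                              
                                                              
                                                              
                                                              
                                                              
                                                              
                                                              
                                                              
                                                              
                                                              
                                                              
                                                              


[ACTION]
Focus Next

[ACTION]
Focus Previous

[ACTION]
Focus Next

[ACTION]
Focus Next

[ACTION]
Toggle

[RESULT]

  Notes:      [                                              ]
  Role:       [Admin                                        ▼]
  Notify:     [x]                                             
  Theme:      (●) Light  ( ) Dark  ( ) Auto                   
  Phone:      [hello                                         ]
  Plan:       ( ) Free  ( ) Pro  (●) Enterprise               
> Name:       [                                              ]
                                                              
                                                              
                                                              
                                                              
                                                              
                                                              
                                                              
                                                              
                                                              
                                                              
                                                              
                                                              
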